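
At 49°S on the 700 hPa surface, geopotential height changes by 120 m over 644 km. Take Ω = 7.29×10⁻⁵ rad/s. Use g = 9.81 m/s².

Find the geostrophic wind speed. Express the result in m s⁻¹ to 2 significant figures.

Coriolis parameter at 49°S:
f = 2Ω sin φ = 2 × 7.29×10⁻⁵ × sin 49° = 1.10×10⁻⁴ s⁻¹
Height gradient: |∂Z/∂n| = 120 m / 644000 m = 1.86×10⁻⁴
On a pressure surface, geostrophic balance gives V_g = (g/f)|∂Z/∂n|:
V_g = 9.81 × 1.86×10⁻⁴ / 1.10×10⁻⁴ = 16.6 m/s

17 m s⁻¹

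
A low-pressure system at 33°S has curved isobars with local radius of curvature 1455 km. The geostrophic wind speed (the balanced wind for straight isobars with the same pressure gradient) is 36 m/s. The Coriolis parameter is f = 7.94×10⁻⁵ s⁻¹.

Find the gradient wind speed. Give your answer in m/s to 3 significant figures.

Around a low, centrifugal force acts outward with Coriolis, so pressure-gradient force balances both:
(1/ρ)|∂P/∂n| = fV + V²/R  →  V² + fR·V − fR·V_g = 0
With fR = 7.94×10⁻⁵ × 1455×10³ m = 116 m/s:
V = [−fR + √((fR)² + 4 fR V_g)]/2 = [−116 + √(116² + 4×116×36)]/2 = 28.8 m/s
Subgeostrophic (V < V_g = 36 m/s), as expected around a low.

28.8 m/s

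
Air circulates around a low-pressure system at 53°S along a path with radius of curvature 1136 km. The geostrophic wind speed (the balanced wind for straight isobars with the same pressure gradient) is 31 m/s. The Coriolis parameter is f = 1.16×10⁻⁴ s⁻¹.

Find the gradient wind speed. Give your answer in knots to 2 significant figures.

Around a low, centrifugal force acts outward with Coriolis, so pressure-gradient force balances both:
(1/ρ)|∂P/∂n| = fV + V²/R  →  V² + fR·V − fR·V_g = 0
With fR = 1.16×10⁻⁴ × 1136×10³ m = 132 m/s:
V = [−fR + √((fR)² + 4 fR V_g)]/2 = [−132 + √(132² + 4×132×31)]/2 = 25.9 m/s
Subgeostrophic (V < V_g = 31 m/s), as expected around a low.
Converting: 25.9 m/s × 1.944 = 50 knots

50 knots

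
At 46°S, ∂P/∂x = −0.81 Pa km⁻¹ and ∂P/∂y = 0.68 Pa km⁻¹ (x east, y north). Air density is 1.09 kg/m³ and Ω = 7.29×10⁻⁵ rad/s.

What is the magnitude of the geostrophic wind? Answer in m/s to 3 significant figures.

9.25 m/s

Coriolis parameter at 46°S:
f = 2Ω sin φ = 2 × 7.29×10⁻⁵ × sin 46° = 1.05×10⁻⁴ s⁻¹
In the Southern Hemisphere f is negative: f = −1.05×10⁻⁴ s⁻¹.
Component geostrophic relations (x east, y north):
u_g = −(1/(fρ)) ∂P/∂y,  v_g = (1/(fρ)) ∂P/∂x
u_g = −(0.68×10⁻³)/(−1.05×10⁻⁴ × 1.09) = 5.95 m/s;  v_g = (−0.81×10⁻³)/(−1.05×10⁻⁴ × 1.09) = 7.09 m/s
|V_g| = √(u_g² + v_g²) = 9.25 m/s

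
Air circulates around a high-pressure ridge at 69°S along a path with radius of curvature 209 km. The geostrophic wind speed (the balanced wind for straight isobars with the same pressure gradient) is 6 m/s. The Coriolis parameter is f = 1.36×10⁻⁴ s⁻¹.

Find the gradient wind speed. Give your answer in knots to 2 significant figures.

17 knots

Around a high, pressure-gradient force acts outward with centrifugal, so Coriolis balances both:
fV = (1/ρ)|∂P/∂n| + V²/R  →  V² − fR·V + fR·V_g = 0
With fR = 1.36×10⁻⁴ × 209×10³ m = 28.4 m/s:
V = [fR − √((fR)² − 4 fR V_g)]/2 = [28.4 − √(28.4² − 4×28.4×6)]/2 = 8.61 m/s
Supergeostrophic (V > V_g = 6 m/s), as expected around a high.
Converting: 8.61 m/s × 1.944 = 17 knots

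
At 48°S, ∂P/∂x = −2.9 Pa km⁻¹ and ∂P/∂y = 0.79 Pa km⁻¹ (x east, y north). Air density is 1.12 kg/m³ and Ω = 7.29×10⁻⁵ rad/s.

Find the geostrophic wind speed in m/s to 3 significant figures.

24.8 m/s

Coriolis parameter at 48°S:
f = 2Ω sin φ = 2 × 7.29×10⁻⁵ × sin 48° = 1.08×10⁻⁴ s⁻¹
In the Southern Hemisphere f is negative: f = −1.08×10⁻⁴ s⁻¹.
Component geostrophic relations (x east, y north):
u_g = −(1/(fρ)) ∂P/∂y,  v_g = (1/(fρ)) ∂P/∂x
u_g = −(0.79×10⁻³)/(−1.08×10⁻⁴ × 1.12) = 6.51 m/s;  v_g = (−2.9×10⁻³)/(−1.08×10⁻⁴ × 1.12) = 23.9 m/s
|V_g| = √(u_g² + v_g²) = 24.8 m/s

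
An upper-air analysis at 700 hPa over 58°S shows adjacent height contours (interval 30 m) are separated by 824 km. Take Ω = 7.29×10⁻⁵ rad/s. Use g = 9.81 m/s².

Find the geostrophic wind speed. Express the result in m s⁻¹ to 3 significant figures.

2.89 m s⁻¹

Coriolis parameter at 58°S:
f = 2Ω sin φ = 2 × 7.29×10⁻⁵ × sin 58° = 1.24×10⁻⁴ s⁻¹
Height gradient: |∂Z/∂n| = 30 m / 824000 m = 3.64×10⁻⁵
On a pressure surface, geostrophic balance gives V_g = (g/f)|∂Z/∂n|:
V_g = 9.81 × 3.64×10⁻⁵ / 1.24×10⁻⁴ = 2.89 m/s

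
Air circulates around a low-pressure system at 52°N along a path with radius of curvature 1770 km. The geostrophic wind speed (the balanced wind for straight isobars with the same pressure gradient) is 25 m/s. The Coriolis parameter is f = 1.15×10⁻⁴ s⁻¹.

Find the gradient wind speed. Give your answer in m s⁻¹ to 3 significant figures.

Around a low, centrifugal force acts outward with Coriolis, so pressure-gradient force balances both:
(1/ρ)|∂P/∂n| = fV + V²/R  →  V² + fR·V − fR·V_g = 0
With fR = 1.15×10⁻⁴ × 1770×10³ m = 204 m/s:
V = [−fR + √((fR)² + 4 fR V_g)]/2 = [−204 + √(204² + 4×204×25)]/2 = 22.5 m/s
Subgeostrophic (V < V_g = 25 m/s), as expected around a low.

22.5 m s⁻¹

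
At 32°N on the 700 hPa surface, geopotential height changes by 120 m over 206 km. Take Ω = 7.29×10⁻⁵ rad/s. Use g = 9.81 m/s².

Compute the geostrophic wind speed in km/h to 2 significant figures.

Coriolis parameter at 32°N:
f = 2Ω sin φ = 2 × 7.29×10⁻⁵ × sin 32° = 7.73×10⁻⁵ s⁻¹
Height gradient: |∂Z/∂n| = 120 m / 206000 m = 5.83×10⁻⁴
On a pressure surface, geostrophic balance gives V_g = (g/f)|∂Z/∂n|:
V_g = 9.81 × 5.83×10⁻⁴ / 7.73×10⁻⁵ = 74.0 m/s
Converting: 74.0 m/s × 3.6 = 270 km/h

270 km/h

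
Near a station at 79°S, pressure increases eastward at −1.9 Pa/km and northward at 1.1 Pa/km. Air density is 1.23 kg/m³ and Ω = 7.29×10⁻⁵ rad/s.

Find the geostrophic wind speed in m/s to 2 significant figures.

Coriolis parameter at 79°S:
f = 2Ω sin φ = 2 × 7.29×10⁻⁵ × sin 79° = 1.43×10⁻⁴ s⁻¹
In the Southern Hemisphere f is negative: f = −1.43×10⁻⁴ s⁻¹.
Component geostrophic relations (x east, y north):
u_g = −(1/(fρ)) ∂P/∂y,  v_g = (1/(fρ)) ∂P/∂x
u_g = −(1.1×10⁻³)/(−1.43×10⁻⁴ × 1.23) = 6.25 m/s;  v_g = (−1.9×10⁻³)/(−1.43×10⁻⁴ × 1.23) = 10.8 m/s
|V_g| = √(u_g² + v_g²) = 12.5 m/s

12 m/s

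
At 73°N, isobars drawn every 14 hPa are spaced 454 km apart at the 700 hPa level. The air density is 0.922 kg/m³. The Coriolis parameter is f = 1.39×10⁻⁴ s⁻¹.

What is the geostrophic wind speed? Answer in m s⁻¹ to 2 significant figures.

Pressure gradient: |∂P/∂n| = 1400 Pa / 454000 m = 3.08×10⁻³ Pa/m
Geostrophic balance (pressure-gradient force = Coriolis force):
V_g = (1/(fρ)) |∂P/∂n| = 3.08×10⁻³ / (1.39×10⁻⁴ × 0.922) = 24.1 m/s

24 m s⁻¹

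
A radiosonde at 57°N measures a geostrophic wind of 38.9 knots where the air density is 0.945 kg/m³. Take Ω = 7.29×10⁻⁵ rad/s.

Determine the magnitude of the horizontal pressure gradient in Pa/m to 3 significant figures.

Coriolis parameter at 57°N:
f = 2Ω sin φ = 2 × 7.29×10⁻⁵ × sin 57° = 1.22×10⁻⁴ s⁻¹
Wind speed in SI: 38.9 knots = 20.0 m/s
Geostrophic balance rearranged: |∂P/∂n| = f ρ V_g
|∂P/∂n| = 1.22×10⁻⁴ × 0.945 × 20.0 = 2.31×10⁻³ Pa/m

2.31×10⁻³ Pa/m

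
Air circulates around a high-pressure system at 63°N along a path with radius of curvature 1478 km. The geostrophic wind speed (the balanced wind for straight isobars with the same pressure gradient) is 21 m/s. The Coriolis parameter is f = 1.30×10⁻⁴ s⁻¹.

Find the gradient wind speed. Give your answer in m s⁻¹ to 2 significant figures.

24 m s⁻¹

Around a high, pressure-gradient force acts outward with centrifugal, so Coriolis balances both:
fV = (1/ρ)|∂P/∂n| + V²/R  →  V² − fR·V + fR·V_g = 0
With fR = 1.30×10⁻⁴ × 1478×10³ m = 192 m/s:
V = [fR − √((fR)² − 4 fR V_g)]/2 = [192 − √(192² − 4×192×21)]/2 = 24 m/s
Supergeostrophic (V > V_g = 21 m/s), as expected around a high.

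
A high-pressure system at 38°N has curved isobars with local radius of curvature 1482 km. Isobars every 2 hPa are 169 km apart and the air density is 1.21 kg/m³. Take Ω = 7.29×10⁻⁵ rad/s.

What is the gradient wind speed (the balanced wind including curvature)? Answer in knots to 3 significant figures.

Coriolis parameter at 38°N:
f = 2Ω sin φ = 2 × 7.29×10⁻⁵ × sin 38° = 8.98×10⁻⁵ s⁻¹
Pressure gradient: |∂P/∂n| = 200 Pa / 169000 m = 1.18×10⁻³ Pa/m
Geostrophic speed: V_g = |∂P/∂n|/(fρ) = 1.18×10⁻³/(8.98×10⁻⁵ × 1.21) = 10.9 m/s
Around a high, pressure-gradient force acts outward with centrifugal, so Coriolis balances both:
fV = (1/ρ)|∂P/∂n| + V²/R  →  V² − fR·V + fR·V_g = 0
With fR = 8.98×10⁻⁵ × 1482×10³ m = 133 m/s:
V = [fR − √((fR)² − 4 fR V_g)]/2 = [133 − √(133² − 4×133×10.9)]/2 = 12 m/s
Supergeostrophic (V > V_g = 10.9 m/s), as expected around a high.
Converting: 12 m/s × 1.944 = 23.3 knots

23.3 knots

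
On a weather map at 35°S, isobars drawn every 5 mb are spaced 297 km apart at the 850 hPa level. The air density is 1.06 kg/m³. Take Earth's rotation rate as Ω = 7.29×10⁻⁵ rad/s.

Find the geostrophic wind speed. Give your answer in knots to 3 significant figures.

Coriolis parameter at 35°S:
f = 2Ω sin φ = 2 × 7.29×10⁻⁵ × sin 35° = 8.36×10⁻⁵ s⁻¹
Pressure gradient: |∂P/∂n| = 500 Pa / 297000 m = 1.68×10⁻³ Pa/m
Geostrophic balance (pressure-gradient force = Coriolis force):
V_g = (1/(fρ)) |∂P/∂n| = 1.68×10⁻³ / (8.36×10⁻⁵ × 1.06) = 19.0 m/s
Converting: 19.0 m/s × 1.944 = 36.9 knots

36.9 knots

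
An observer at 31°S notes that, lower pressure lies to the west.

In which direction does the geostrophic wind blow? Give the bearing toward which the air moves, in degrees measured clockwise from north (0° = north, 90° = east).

180°

The pressure-gradient force points toward the west (bearing 270°).
Geostrophic balance: in the Southern Hemisphere the Coriolis force deflects motion to the left, so the geostrophic wind blows 90° to the left of the pressure-gradient force (low pressure on the right).
Rotating 270° by 90° counterclockwise gives 180° — the wind blows toward the south.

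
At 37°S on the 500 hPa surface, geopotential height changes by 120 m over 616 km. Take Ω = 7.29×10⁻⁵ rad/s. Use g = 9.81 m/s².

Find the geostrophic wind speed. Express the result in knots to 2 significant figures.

42 knots

Coriolis parameter at 37°S:
f = 2Ω sin φ = 2 × 7.29×10⁻⁵ × sin 37° = 8.77×10⁻⁵ s⁻¹
Height gradient: |∂Z/∂n| = 120 m / 616000 m = 1.95×10⁻⁴
On a pressure surface, geostrophic balance gives V_g = (g/f)|∂Z/∂n|:
V_g = 9.81 × 1.95×10⁻⁴ / 8.77×10⁻⁵ = 21.8 m/s
Converting: 21.8 m/s × 1.944 = 42 knots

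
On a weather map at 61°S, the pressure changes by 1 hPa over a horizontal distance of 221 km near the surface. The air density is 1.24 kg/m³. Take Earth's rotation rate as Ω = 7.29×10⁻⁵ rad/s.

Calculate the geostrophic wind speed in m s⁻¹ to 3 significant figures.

2.86 m s⁻¹

Coriolis parameter at 61°S:
f = 2Ω sin φ = 2 × 7.29×10⁻⁵ × sin 61° = 1.28×10⁻⁴ s⁻¹
Pressure gradient: |∂P/∂n| = 100 Pa / 221000 m = 4.52×10⁻⁴ Pa/m
Geostrophic balance (pressure-gradient force = Coriolis force):
V_g = (1/(fρ)) |∂P/∂n| = 4.52×10⁻⁴ / (1.28×10⁻⁴ × 1.24) = 2.86 m/s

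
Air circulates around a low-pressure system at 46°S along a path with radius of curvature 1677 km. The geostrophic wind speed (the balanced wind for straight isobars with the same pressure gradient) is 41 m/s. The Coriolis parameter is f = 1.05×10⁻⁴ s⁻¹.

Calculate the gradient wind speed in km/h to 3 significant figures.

124 km/h

Around a low, centrifugal force acts outward with Coriolis, so pressure-gradient force balances both:
(1/ρ)|∂P/∂n| = fV + V²/R  →  V² + fR·V − fR·V_g = 0
With fR = 1.05×10⁻⁴ × 1677×10³ m = 176 m/s:
V = [−fR + √((fR)² + 4 fR V_g)]/2 = [−176 + √(176² + 4×176×41)]/2 = 34.3 m/s
Subgeostrophic (V < V_g = 41 m/s), as expected around a low.
Converting: 34.3 m/s × 3.6 = 124 km/h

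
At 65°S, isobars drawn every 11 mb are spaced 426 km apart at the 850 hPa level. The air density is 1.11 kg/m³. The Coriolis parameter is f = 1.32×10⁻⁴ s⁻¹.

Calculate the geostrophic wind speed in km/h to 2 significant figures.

63 km/h

Pressure gradient: |∂P/∂n| = 1100 Pa / 426000 m = 2.58×10⁻³ Pa/m
Geostrophic balance (pressure-gradient force = Coriolis force):
V_g = (1/(fρ)) |∂P/∂n| = 2.58×10⁻³ / (1.32×10⁻⁴ × 1.11) = 17.6 m/s
Converting: 17.6 m/s × 3.6 = 63 km/h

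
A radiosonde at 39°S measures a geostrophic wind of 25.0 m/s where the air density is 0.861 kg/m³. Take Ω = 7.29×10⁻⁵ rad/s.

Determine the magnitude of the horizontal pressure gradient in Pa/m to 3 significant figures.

1.98×10⁻³ Pa/m

Coriolis parameter at 39°S:
f = 2Ω sin φ = 2 × 7.29×10⁻⁵ × sin 39° = 9.18×10⁻⁵ s⁻¹
Geostrophic balance rearranged: |∂P/∂n| = f ρ V_g
|∂P/∂n| = 9.18×10⁻⁵ × 0.861 × 25.0 = 1.98×10⁻³ Pa/m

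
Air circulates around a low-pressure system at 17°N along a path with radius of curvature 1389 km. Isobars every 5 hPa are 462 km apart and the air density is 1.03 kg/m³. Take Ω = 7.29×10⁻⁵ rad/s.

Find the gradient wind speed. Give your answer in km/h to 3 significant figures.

67.4 km/h

Coriolis parameter at 17°N:
f = 2Ω sin φ = 2 × 7.29×10⁻⁵ × sin 17° = 4.26×10⁻⁵ s⁻¹
Pressure gradient: |∂P/∂n| = 500 Pa / 462000 m = 1.08×10⁻³ Pa/m
Geostrophic speed: V_g = |∂P/∂n|/(fρ) = 1.08×10⁻³/(4.26×10⁻⁵ × 1.03) = 24.6 m/s
Around a low, centrifugal force acts outward with Coriolis, so pressure-gradient force balances both:
(1/ρ)|∂P/∂n| = fV + V²/R  →  V² + fR·V − fR·V_g = 0
With fR = 4.26×10⁻⁵ × 1389×10³ m = 59.2 m/s:
V = [−fR + √((fR)² + 4 fR V_g)]/2 = [−59.2 + √(59.2² + 4×59.2×24.6)]/2 = 18.7 m/s
Subgeostrophic (V < V_g = 24.6 m/s), as expected around a low.
Converting: 18.7 m/s × 3.6 = 67.4 km/h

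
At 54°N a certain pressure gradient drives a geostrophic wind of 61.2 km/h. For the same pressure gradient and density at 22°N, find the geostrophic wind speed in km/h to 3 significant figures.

With the same pressure gradient and density, V_g ∝ 1/f ∝ 1/sin φ.
V₂ = V₁ · sin φ₁ / sin φ₂ = 61.2 × sin 54° / sin 22°
V₂ = 61.2 × 0.8090/0.3746 = 132 km/h

132 km/h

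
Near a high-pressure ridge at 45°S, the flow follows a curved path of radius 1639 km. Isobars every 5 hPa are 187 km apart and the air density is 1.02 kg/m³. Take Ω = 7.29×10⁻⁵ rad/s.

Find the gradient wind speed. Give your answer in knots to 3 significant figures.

60.6 knots

Coriolis parameter at 45°S:
f = 2Ω sin φ = 2 × 7.29×10⁻⁵ × sin 45° = 1.03×10⁻⁴ s⁻¹
Pressure gradient: |∂P/∂n| = 500 Pa / 187000 m = 2.67×10⁻³ Pa/m
Geostrophic speed: V_g = |∂P/∂n|/(fρ) = 2.67×10⁻³/(1.03×10⁻⁴ × 1.02) = 25.4 m/s
Around a high, pressure-gradient force acts outward with centrifugal, so Coriolis balances both:
fV = (1/ρ)|∂P/∂n| + V²/R  →  V² − fR·V + fR·V_g = 0
With fR = 1.03×10⁻⁴ × 1639×10³ m = 169 m/s:
V = [fR − √((fR)² − 4 fR V_g)]/2 = [169 − √(169² − 4×169×25.4)]/2 = 31.2 m/s
Supergeostrophic (V > V_g = 25.4 m/s), as expected around a high.
Converting: 31.2 m/s × 1.944 = 60.6 knots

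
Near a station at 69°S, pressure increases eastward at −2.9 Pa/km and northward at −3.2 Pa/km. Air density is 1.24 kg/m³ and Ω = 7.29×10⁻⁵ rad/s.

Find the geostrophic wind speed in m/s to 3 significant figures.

25.6 m/s

Coriolis parameter at 69°S:
f = 2Ω sin φ = 2 × 7.29×10⁻⁵ × sin 69° = 1.36×10⁻⁴ s⁻¹
In the Southern Hemisphere f is negative: f = −1.36×10⁻⁴ s⁻¹.
Component geostrophic relations (x east, y north):
u_g = −(1/(fρ)) ∂P/∂y,  v_g = (1/(fρ)) ∂P/∂x
u_g = −(−3.2×10⁻³)/(−1.36×10⁻⁴ × 1.24) = −19.0 m/s;  v_g = (−2.9×10⁻³)/(−1.36×10⁻⁴ × 1.24) = 17.2 m/s
|V_g| = √(u_g² + v_g²) = 25.6 m/s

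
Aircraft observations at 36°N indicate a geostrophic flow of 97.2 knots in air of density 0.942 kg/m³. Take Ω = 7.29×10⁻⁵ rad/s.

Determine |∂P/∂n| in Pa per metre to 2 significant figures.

Coriolis parameter at 36°N:
f = 2Ω sin φ = 2 × 7.29×10⁻⁵ × sin 36° = 8.57×10⁻⁵ s⁻¹
Wind speed in SI: 97.2 knots = 50.0 m/s
Geostrophic balance rearranged: |∂P/∂n| = f ρ V_g
|∂P/∂n| = 8.57×10⁻⁵ × 0.942 × 50.0 = 4.04×10⁻³ Pa/m

4.0×10⁻³ Pa/m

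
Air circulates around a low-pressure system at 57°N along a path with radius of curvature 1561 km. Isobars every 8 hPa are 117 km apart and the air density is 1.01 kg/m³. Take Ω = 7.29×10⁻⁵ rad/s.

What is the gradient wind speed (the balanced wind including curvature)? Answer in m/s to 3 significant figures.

44.8 m/s

Coriolis parameter at 57°N:
f = 2Ω sin φ = 2 × 7.29×10⁻⁵ × sin 57° = 1.22×10⁻⁴ s⁻¹
Pressure gradient: |∂P/∂n| = 800 Pa / 117000 m = 6.84×10⁻³ Pa/m
Geostrophic speed: V_g = |∂P/∂n|/(fρ) = 6.84×10⁻³/(1.22×10⁻⁴ × 1.01) = 55.4 m/s
Around a low, centrifugal force acts outward with Coriolis, so pressure-gradient force balances both:
(1/ρ)|∂P/∂n| = fV + V²/R  →  V² + fR·V − fR·V_g = 0
With fR = 1.22×10⁻⁴ × 1561×10³ m = 191 m/s:
V = [−fR + √((fR)² + 4 fR V_g)]/2 = [−191 + √(191² + 4×191×55.4)]/2 = 44.8 m/s
Subgeostrophic (V < V_g = 55.4 m/s), as expected around a low.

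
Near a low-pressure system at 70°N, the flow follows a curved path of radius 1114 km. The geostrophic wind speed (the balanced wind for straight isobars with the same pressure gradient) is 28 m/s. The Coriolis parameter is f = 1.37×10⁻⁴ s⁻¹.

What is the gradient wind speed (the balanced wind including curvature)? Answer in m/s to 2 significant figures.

Around a low, centrifugal force acts outward with Coriolis, so pressure-gradient force balances both:
(1/ρ)|∂P/∂n| = fV + V²/R  →  V² + fR·V − fR·V_g = 0
With fR = 1.37×10⁻⁴ × 1114×10³ m = 153 m/s:
V = [−fR + √((fR)² + 4 fR V_g)]/2 = [−153 + √(153² + 4×153×28)]/2 = 24.2 m/s
Subgeostrophic (V < V_g = 28 m/s), as expected around a low.

24 m/s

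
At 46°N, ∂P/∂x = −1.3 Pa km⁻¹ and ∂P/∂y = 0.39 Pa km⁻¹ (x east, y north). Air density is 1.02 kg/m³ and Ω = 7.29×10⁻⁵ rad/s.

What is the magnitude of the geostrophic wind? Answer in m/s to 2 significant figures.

Coriolis parameter at 46°N:
f = 2Ω sin φ = 2 × 7.29×10⁻⁵ × sin 46° = 1.05×10⁻⁴ s⁻¹
Component geostrophic relations (x east, y north):
u_g = −(1/(fρ)) ∂P/∂y,  v_g = (1/(fρ)) ∂P/∂x
u_g = −(0.39×10⁻³)/(1.05×10⁻⁴ × 1.02) = −3.65 m/s;  v_g = (−1.3×10⁻³)/(1.05×10⁻⁴ × 1.02) = −12.2 m/s
|V_g| = √(u_g² + v_g²) = 12.7 m/s

13 m/s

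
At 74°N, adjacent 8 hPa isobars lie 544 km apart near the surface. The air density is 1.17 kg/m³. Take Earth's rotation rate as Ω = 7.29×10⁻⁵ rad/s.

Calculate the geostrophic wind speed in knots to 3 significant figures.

Coriolis parameter at 74°N:
f = 2Ω sin φ = 2 × 7.29×10⁻⁵ × sin 74° = 1.40×10⁻⁴ s⁻¹
Pressure gradient: |∂P/∂n| = 800 Pa / 544000 m = 1.47×10⁻³ Pa/m
Geostrophic balance (pressure-gradient force = Coriolis force):
V_g = (1/(fρ)) |∂P/∂n| = 1.47×10⁻³ / (1.40×10⁻⁴ × 1.17) = 8.97 m/s
Converting: 8.97 m/s × 1.944 = 17.4 knots

17.4 knots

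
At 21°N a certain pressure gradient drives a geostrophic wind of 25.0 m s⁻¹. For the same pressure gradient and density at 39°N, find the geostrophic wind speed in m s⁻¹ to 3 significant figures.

14.2 m s⁻¹

With the same pressure gradient and density, V_g ∝ 1/f ∝ 1/sin φ.
V₂ = V₁ · sin φ₁ / sin φ₂ = 25.0 × sin 21° / sin 39°
V₂ = 25.0 × 0.3584/0.6293 = 14.2 m s⁻¹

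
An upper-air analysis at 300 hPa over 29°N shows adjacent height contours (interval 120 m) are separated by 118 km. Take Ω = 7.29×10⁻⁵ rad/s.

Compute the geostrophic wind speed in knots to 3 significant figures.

274 knots

Coriolis parameter at 29°N:
f = 2Ω sin φ = 2 × 7.29×10⁻⁵ × sin 29° = 7.07×10⁻⁵ s⁻¹
Height gradient: |∂Z/∂n| = 120 m / 118000 m = 1.02×10⁻³
On a pressure surface, geostrophic balance gives V_g = (g/f)|∂Z/∂n|:
V_g = 9.81 × 1.02×10⁻³ / 7.07×10⁻⁵ = 141 m/s
Converting: 141 m/s × 1.944 = 274 knots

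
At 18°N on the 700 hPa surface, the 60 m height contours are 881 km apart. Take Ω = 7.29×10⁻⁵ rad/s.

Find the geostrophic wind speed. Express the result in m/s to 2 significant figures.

15 m/s

Coriolis parameter at 18°N:
f = 2Ω sin φ = 2 × 7.29×10⁻⁵ × sin 18° = 4.51×10⁻⁵ s⁻¹
Height gradient: |∂Z/∂n| = 60 m / 881000 m = 6.81×10⁻⁵
On a pressure surface, geostrophic balance gives V_g = (g/f)|∂Z/∂n|:
V_g = 9.81 × 6.81×10⁻⁵ / 4.51×10⁻⁵ = 14.8 m/s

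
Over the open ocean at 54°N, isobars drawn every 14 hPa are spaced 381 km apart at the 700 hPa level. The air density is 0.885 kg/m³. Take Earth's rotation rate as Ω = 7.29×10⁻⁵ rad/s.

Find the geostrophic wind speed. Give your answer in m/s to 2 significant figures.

35 m/s

Coriolis parameter at 54°N:
f = 2Ω sin φ = 2 × 7.29×10⁻⁵ × sin 54° = 1.18×10⁻⁴ s⁻¹
Pressure gradient: |∂P/∂n| = 1400 Pa / 381000 m = 3.67×10⁻³ Pa/m
Geostrophic balance (pressure-gradient force = Coriolis force):
V_g = (1/(fρ)) |∂P/∂n| = 3.67×10⁻³ / (1.18×10⁻⁴ × 0.885) = 35.2 m/s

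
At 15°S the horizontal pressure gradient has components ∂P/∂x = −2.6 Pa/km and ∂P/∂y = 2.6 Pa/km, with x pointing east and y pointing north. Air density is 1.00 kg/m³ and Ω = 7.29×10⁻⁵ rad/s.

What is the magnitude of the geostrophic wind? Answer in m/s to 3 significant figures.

97.4 m/s

Coriolis parameter at 15°S:
f = 2Ω sin φ = 2 × 7.29×10⁻⁵ × sin 15° = 3.77×10⁻⁵ s⁻¹
In the Southern Hemisphere f is negative: f = −3.77×10⁻⁵ s⁻¹.
Component geostrophic relations (x east, y north):
u_g = −(1/(fρ)) ∂P/∂y,  v_g = (1/(fρ)) ∂P/∂x
u_g = −(2.6×10⁻³)/(−3.77×10⁻⁵ × 1.00) = 68.9 m/s;  v_g = (−2.6×10⁻³)/(−3.77×10⁻⁵ × 1.00) = 68.9 m/s
|V_g| = √(u_g² + v_g²) = 97.4 m/s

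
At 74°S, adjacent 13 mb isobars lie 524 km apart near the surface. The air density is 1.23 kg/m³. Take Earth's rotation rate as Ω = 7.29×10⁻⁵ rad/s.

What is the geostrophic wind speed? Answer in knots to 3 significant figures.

Coriolis parameter at 74°S:
f = 2Ω sin φ = 2 × 7.29×10⁻⁵ × sin 74° = 1.40×10⁻⁴ s⁻¹
Pressure gradient: |∂P/∂n| = 1300 Pa / 524000 m = 2.48×10⁻³ Pa/m
Geostrophic balance (pressure-gradient force = Coriolis force):
V_g = (1/(fρ)) |∂P/∂n| = 2.48×10⁻³ / (1.40×10⁻⁴ × 1.23) = 14.4 m/s
Converting: 14.4 m/s × 1.944 = 28.0 knots

28.0 knots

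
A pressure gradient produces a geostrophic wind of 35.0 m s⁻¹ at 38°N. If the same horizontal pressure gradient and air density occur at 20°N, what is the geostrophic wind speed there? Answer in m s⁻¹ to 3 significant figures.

With the same pressure gradient and density, V_g ∝ 1/f ∝ 1/sin φ.
V₂ = V₁ · sin φ₁ / sin φ₂ = 35.0 × sin 38° / sin 20°
V₂ = 35.0 × 0.6157/0.3420 = 63.0 m s⁻¹

63.0 m s⁻¹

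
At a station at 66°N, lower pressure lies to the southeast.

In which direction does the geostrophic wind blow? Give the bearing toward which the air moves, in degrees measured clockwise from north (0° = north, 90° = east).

The pressure-gradient force points toward the southeast (bearing 135°).
Geostrophic balance: in the Northern Hemisphere the Coriolis force deflects motion to the right, so the geostrophic wind blows 90° to the right of the pressure-gradient force (low pressure on the left).
Rotating 135° by 90° clockwise gives 225° — the wind blows toward the southwest.

225°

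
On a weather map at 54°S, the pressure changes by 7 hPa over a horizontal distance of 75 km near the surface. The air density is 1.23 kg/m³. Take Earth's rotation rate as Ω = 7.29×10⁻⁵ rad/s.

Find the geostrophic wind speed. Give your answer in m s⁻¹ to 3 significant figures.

64.3 m s⁻¹

Coriolis parameter at 54°S:
f = 2Ω sin φ = 2 × 7.29×10⁻⁵ × sin 54° = 1.18×10⁻⁴ s⁻¹
Pressure gradient: |∂P/∂n| = 700 Pa / 75000 m = 9.33×10⁻³ Pa/m
Geostrophic balance (pressure-gradient force = Coriolis force):
V_g = (1/(fρ)) |∂P/∂n| = 9.33×10⁻³ / (1.18×10⁻⁴ × 1.23) = 64.3 m/s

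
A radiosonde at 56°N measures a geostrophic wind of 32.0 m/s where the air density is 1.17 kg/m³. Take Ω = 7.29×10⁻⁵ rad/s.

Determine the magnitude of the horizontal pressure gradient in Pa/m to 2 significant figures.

Coriolis parameter at 56°N:
f = 2Ω sin φ = 2 × 7.29×10⁻⁵ × sin 56° = 1.21×10⁻⁴ s⁻¹
Geostrophic balance rearranged: |∂P/∂n| = f ρ V_g
|∂P/∂n| = 1.21×10⁻⁴ × 1.17 × 32.0 = 4.53×10⁻³ Pa/m

4.5×10⁻³ Pa/m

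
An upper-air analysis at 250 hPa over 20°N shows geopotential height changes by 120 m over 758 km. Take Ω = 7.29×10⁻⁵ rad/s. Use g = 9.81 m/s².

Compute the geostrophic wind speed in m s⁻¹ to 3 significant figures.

Coriolis parameter at 20°N:
f = 2Ω sin φ = 2 × 7.29×10⁻⁵ × sin 20° = 4.99×10⁻⁵ s⁻¹
Height gradient: |∂Z/∂n| = 120 m / 758000 m = 1.58×10⁻⁴
On a pressure surface, geostrophic balance gives V_g = (g/f)|∂Z/∂n|:
V_g = 9.81 × 1.58×10⁻⁴ / 4.99×10⁻⁵ = 31.1 m/s

31.1 m s⁻¹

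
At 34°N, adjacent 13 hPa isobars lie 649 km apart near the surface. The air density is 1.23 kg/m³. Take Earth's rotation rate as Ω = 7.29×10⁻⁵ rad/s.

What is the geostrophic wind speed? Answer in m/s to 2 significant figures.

20 m/s

Coriolis parameter at 34°N:
f = 2Ω sin φ = 2 × 7.29×10⁻⁵ × sin 34° = 8.15×10⁻⁵ s⁻¹
Pressure gradient: |∂P/∂n| = 1300 Pa / 649000 m = 2.00×10⁻³ Pa/m
Geostrophic balance (pressure-gradient force = Coriolis force):
V_g = (1/(fρ)) |∂P/∂n| = 2.00×10⁻³ / (8.15×10⁻⁵ × 1.23) = 20.0 m/s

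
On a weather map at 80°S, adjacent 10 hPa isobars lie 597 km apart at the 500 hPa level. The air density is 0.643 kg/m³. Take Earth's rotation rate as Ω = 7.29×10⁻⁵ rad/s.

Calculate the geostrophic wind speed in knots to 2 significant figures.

Coriolis parameter at 80°S:
f = 2Ω sin φ = 2 × 7.29×10⁻⁵ × sin 80° = 1.44×10⁻⁴ s⁻¹
Pressure gradient: |∂P/∂n| = 1000 Pa / 597000 m = 1.68×10⁻³ Pa/m
Geostrophic balance (pressure-gradient force = Coriolis force):
V_g = (1/(fρ)) |∂P/∂n| = 1.68×10⁻³ / (1.44×10⁻⁴ × 0.643) = 18.1 m/s
Converting: 18.1 m/s × 1.944 = 35 knots

35 knots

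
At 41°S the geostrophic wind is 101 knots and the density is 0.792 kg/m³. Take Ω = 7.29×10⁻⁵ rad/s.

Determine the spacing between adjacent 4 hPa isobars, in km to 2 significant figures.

100 km

Coriolis parameter at 41°S:
f = 2Ω sin φ = 2 × 7.29×10⁻⁵ × sin 41° = 9.57×10⁻⁵ s⁻¹
Wind speed in SI: 101 knots = 52.0 m/s
Geostrophic balance rearranged: |∂P/∂n| = f ρ V_g
|∂P/∂n| = 9.57×10⁻⁵ × 0.792 × 52.0 = 3.94×10⁻³ Pa/m
Isobar spacing: Δn = ΔP/|∂P/∂n| = 400 Pa / 3.94×10⁻³ Pa/m = 101619 m ≈ 100 km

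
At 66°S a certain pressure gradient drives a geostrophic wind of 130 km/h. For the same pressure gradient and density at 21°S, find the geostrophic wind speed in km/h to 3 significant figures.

With the same pressure gradient and density, V_g ∝ 1/f ∝ 1/sin φ.
V₂ = V₁ · sin φ₁ / sin φ₂ = 130 × sin 66° / sin 21°
V₂ = 130 × 0.9135/0.3584 = 331 km/h

331 km/h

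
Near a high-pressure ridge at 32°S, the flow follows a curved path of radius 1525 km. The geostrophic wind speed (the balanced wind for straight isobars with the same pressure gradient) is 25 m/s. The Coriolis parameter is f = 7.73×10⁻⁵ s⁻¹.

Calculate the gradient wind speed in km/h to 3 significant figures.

130 km/h

Around a high, pressure-gradient force acts outward with centrifugal, so Coriolis balances both:
fV = (1/ρ)|∂P/∂n| + V²/R  →  V² − fR·V + fR·V_g = 0
With fR = 7.73×10⁻⁵ × 1525×10³ m = 118 m/s:
V = [fR − √((fR)² − 4 fR V_g)]/2 = [118 − √(118² − 4×118×25)]/2 = 36 m/s
Supergeostrophic (V > V_g = 25 m/s), as expected around a high.
Converting: 36 m/s × 3.6 = 130 km/h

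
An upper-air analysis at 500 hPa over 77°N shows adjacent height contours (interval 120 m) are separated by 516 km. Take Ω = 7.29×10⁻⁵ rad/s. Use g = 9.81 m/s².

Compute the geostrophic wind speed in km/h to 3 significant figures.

57.8 km/h

Coriolis parameter at 77°N:
f = 2Ω sin φ = 2 × 7.29×10⁻⁵ × sin 77° = 1.42×10⁻⁴ s⁻¹
Height gradient: |∂Z/∂n| = 120 m / 516000 m = 2.33×10⁻⁴
On a pressure surface, geostrophic balance gives V_g = (g/f)|∂Z/∂n|:
V_g = 9.81 × 2.33×10⁻⁴ / 1.42×10⁻⁴ = 16.1 m/s
Converting: 16.1 m/s × 3.6 = 57.8 km/h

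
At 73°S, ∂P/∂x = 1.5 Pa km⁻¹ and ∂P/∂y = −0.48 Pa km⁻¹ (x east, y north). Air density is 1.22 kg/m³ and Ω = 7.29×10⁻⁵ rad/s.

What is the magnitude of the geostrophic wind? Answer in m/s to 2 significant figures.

9.3 m/s

Coriolis parameter at 73°S:
f = 2Ω sin φ = 2 × 7.29×10⁻⁵ × sin 73° = 1.39×10⁻⁴ s⁻¹
In the Southern Hemisphere f is negative: f = −1.39×10⁻⁴ s⁻¹.
Component geostrophic relations (x east, y north):
u_g = −(1/(fρ)) ∂P/∂y,  v_g = (1/(fρ)) ∂P/∂x
u_g = −(−0.48×10⁻³)/(−1.39×10⁻⁴ × 1.22) = −2.82 m/s;  v_g = (1.5×10⁻³)/(−1.39×10⁻⁴ × 1.22) = −8.82 m/s
|V_g| = √(u_g² + v_g²) = 9.26 m/s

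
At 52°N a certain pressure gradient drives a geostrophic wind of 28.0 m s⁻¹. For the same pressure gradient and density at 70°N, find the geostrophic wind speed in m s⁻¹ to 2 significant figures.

With the same pressure gradient and density, V_g ∝ 1/f ∝ 1/sin φ.
V₂ = V₁ · sin φ₁ / sin φ₂ = 28.0 × sin 52° / sin 70°
V₂ = 28.0 × 0.7880/0.9397 = 23 m s⁻¹

23 m s⁻¹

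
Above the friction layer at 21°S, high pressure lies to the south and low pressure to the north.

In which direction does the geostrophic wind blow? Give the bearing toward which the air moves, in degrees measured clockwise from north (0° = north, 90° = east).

The pressure-gradient force points toward the north (bearing 000°).
Geostrophic balance: in the Southern Hemisphere the Coriolis force deflects motion to the left, so the geostrophic wind blows 90° to the left of the pressure-gradient force (low pressure on the right).
Rotating 000° by 90° counterclockwise gives 270° — the wind blows toward the west.

270°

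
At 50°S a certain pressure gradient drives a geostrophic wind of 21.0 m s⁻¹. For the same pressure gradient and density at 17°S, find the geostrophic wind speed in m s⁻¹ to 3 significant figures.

55.0 m s⁻¹

With the same pressure gradient and density, V_g ∝ 1/f ∝ 1/sin φ.
V₂ = V₁ · sin φ₁ / sin φ₂ = 21.0 × sin 50° / sin 17°
V₂ = 21.0 × 0.7660/0.2924 = 55.0 m s⁻¹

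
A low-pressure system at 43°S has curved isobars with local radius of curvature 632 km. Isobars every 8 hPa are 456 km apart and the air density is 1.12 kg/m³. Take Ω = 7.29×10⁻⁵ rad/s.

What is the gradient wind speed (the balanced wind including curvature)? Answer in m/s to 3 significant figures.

13.0 m/s

Coriolis parameter at 43°S:
f = 2Ω sin φ = 2 × 7.29×10⁻⁵ × sin 43° = 9.94×10⁻⁵ s⁻¹
Pressure gradient: |∂P/∂n| = 800 Pa / 456000 m = 1.75×10⁻³ Pa/m
Geostrophic speed: V_g = |∂P/∂n|/(fρ) = 1.75×10⁻³/(9.94×10⁻⁵ × 1.12) = 15.8 m/s
Around a low, centrifugal force acts outward with Coriolis, so pressure-gradient force balances both:
(1/ρ)|∂P/∂n| = fV + V²/R  →  V² + fR·V − fR·V_g = 0
With fR = 9.94×10⁻⁵ × 632×10³ m = 62.8 m/s:
V = [−fR + √((fR)² + 4 fR V_g)]/2 = [−62.8 + √(62.8² + 4×62.8×15.8)]/2 = 13 m/s
Subgeostrophic (V < V_g = 15.8 m/s), as expected around a low.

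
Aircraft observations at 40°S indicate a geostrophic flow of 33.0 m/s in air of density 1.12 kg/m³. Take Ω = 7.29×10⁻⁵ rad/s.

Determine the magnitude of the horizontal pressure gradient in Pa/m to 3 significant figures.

Coriolis parameter at 40°S:
f = 2Ω sin φ = 2 × 7.29×10⁻⁵ × sin 40° = 9.37×10⁻⁵ s⁻¹
Geostrophic balance rearranged: |∂P/∂n| = f ρ V_g
|∂P/∂n| = 9.37×10⁻⁵ × 1.12 × 33.0 = 3.46×10⁻³ Pa/m

3.46×10⁻³ Pa/m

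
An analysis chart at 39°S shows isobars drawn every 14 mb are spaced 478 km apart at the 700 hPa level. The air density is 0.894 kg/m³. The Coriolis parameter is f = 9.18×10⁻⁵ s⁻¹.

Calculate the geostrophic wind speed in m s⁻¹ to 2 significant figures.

Pressure gradient: |∂P/∂n| = 1400 Pa / 478000 m = 2.93×10⁻³ Pa/m
Geostrophic balance (pressure-gradient force = Coriolis force):
V_g = (1/(fρ)) |∂P/∂n| = 2.93×10⁻³ / (9.18×10⁻⁵ × 0.894) = 35.7 m/s

36 m s⁻¹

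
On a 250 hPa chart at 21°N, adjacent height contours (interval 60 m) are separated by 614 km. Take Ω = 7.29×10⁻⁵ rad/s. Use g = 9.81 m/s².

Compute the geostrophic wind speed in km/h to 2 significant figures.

66 km/h

Coriolis parameter at 21°N:
f = 2Ω sin φ = 2 × 7.29×10⁻⁵ × sin 21° = 5.23×10⁻⁵ s⁻¹
Height gradient: |∂Z/∂n| = 60 m / 614000 m = 9.77×10⁻⁵
On a pressure surface, geostrophic balance gives V_g = (g/f)|∂Z/∂n|:
V_g = 9.81 × 9.77×10⁻⁵ / 5.23×10⁻⁵ = 18.3 m/s
Converting: 18.3 m/s × 3.6 = 66 km/h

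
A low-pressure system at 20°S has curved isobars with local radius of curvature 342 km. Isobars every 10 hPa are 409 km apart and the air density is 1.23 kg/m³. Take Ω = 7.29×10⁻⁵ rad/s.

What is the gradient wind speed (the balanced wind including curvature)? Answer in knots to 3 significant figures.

36.7 knots

Coriolis parameter at 20°S:
f = 2Ω sin φ = 2 × 7.29×10⁻⁵ × sin 20° = 4.99×10⁻⁵ s⁻¹
Pressure gradient: |∂P/∂n| = 1000 Pa / 409000 m = 2.44×10⁻³ Pa/m
Geostrophic speed: V_g = |∂P/∂n|/(fρ) = 2.44×10⁻³/(4.99×10⁻⁵ × 1.23) = 39.9 m/s
Around a low, centrifugal force acts outward with Coriolis, so pressure-gradient force balances both:
(1/ρ)|∂P/∂n| = fV + V²/R  →  V² + fR·V − fR·V_g = 0
With fR = 4.99×10⁻⁵ × 342×10³ m = 17.1 m/s:
V = [−fR + √((fR)² + 4 fR V_g)]/2 = [−17.1 + √(17.1² + 4×17.1×39.9)]/2 = 18.9 m/s
Subgeostrophic (V < V_g = 39.9 m/s), as expected around a low.
Converting: 18.9 m/s × 1.944 = 36.7 knots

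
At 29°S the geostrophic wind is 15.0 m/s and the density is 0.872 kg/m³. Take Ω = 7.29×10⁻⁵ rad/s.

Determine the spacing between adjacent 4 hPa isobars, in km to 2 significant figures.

430 km

Coriolis parameter at 29°S:
f = 2Ω sin φ = 2 × 7.29×10⁻⁵ × sin 29° = 7.07×10⁻⁵ s⁻¹
Geostrophic balance rearranged: |∂P/∂n| = f ρ V_g
|∂P/∂n| = 7.07×10⁻⁵ × 0.872 × 15.0 = 9.25×10⁻⁴ Pa/m
Isobar spacing: Δn = ΔP/|∂P/∂n| = 400 Pa / 9.25×10⁻⁴ Pa/m = 432637 m ≈ 430 km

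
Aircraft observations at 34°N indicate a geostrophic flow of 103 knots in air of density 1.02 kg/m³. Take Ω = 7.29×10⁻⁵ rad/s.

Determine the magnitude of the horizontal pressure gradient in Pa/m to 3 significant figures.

Coriolis parameter at 34°N:
f = 2Ω sin φ = 2 × 7.29×10⁻⁵ × sin 34° = 8.15×10⁻⁵ s⁻¹
Wind speed in SI: 103 knots = 53.0 m/s
Geostrophic balance rearranged: |∂P/∂n| = f ρ V_g
|∂P/∂n| = 8.15×10⁻⁵ × 1.02 × 53.0 = 4.41×10⁻³ Pa/m

4.41×10⁻³ Pa/m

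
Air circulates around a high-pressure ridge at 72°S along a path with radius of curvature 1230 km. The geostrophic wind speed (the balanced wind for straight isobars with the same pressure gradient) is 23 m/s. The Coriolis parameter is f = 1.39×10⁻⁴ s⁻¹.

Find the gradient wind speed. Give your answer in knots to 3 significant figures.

53.2 knots

Around a high, pressure-gradient force acts outward with centrifugal, so Coriolis balances both:
fV = (1/ρ)|∂P/∂n| + V²/R  →  V² − fR·V + fR·V_g = 0
With fR = 1.39×10⁻⁴ × 1230×10³ m = 171 m/s:
V = [fR − √((fR)² − 4 fR V_g)]/2 = [171 − √(171² − 4×171×23)]/2 = 27.4 m/s
Supergeostrophic (V > V_g = 23 m/s), as expected around a high.
Converting: 27.4 m/s × 1.944 = 53.2 knots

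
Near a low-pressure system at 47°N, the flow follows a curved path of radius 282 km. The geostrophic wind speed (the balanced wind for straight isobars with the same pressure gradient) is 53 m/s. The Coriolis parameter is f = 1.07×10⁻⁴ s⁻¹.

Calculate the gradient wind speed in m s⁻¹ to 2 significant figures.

Around a low, centrifugal force acts outward with Coriolis, so pressure-gradient force balances both:
(1/ρ)|∂P/∂n| = fV + V²/R  →  V² + fR·V − fR·V_g = 0
With fR = 1.07×10⁻⁴ × 282×10³ m = 30.2 m/s:
V = [−fR + √((fR)² + 4 fR V_g)]/2 = [−30.2 + √(30.2² + 4×30.2×53)]/2 = 27.7 m/s
Subgeostrophic (V < V_g = 53 m/s), as expected around a low.

28 m s⁻¹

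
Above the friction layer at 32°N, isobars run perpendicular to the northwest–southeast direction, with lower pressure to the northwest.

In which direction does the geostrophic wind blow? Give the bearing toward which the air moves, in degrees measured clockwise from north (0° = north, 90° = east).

The pressure-gradient force points toward the northwest (bearing 315°).
Geostrophic balance: in the Northern Hemisphere the Coriolis force deflects motion to the right, so the geostrophic wind blows 90° to the right of the pressure-gradient force (low pressure on the left).
Rotating 315° by 90° clockwise gives 045° — the wind blows toward the northeast.

045°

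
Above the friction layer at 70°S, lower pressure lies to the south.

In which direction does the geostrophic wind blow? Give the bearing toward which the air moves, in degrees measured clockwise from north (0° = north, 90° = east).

The pressure-gradient force points toward the south (bearing 180°).
Geostrophic balance: in the Southern Hemisphere the Coriolis force deflects motion to the left, so the geostrophic wind blows 90° to the left of the pressure-gradient force (low pressure on the right).
Rotating 180° by 90° counterclockwise gives 090° — the wind blows toward the east.

090°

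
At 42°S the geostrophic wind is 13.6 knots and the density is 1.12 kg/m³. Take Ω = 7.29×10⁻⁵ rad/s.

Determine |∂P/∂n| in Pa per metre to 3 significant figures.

Coriolis parameter at 42°S:
f = 2Ω sin φ = 2 × 7.29×10⁻⁵ × sin 42° = 9.76×10⁻⁵ s⁻¹
Wind speed in SI: 13.6 knots = 7.00 m/s
Geostrophic balance rearranged: |∂P/∂n| = f ρ V_g
|∂P/∂n| = 9.76×10⁻⁵ × 1.12 × 7.00 = 7.64×10⁻⁴ Pa/m

7.64×10⁻⁴ Pa/m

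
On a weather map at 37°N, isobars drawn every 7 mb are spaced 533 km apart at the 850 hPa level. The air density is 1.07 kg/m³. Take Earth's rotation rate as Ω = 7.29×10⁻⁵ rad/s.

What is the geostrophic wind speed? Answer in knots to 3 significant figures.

27.2 knots

Coriolis parameter at 37°N:
f = 2Ω sin φ = 2 × 7.29×10⁻⁵ × sin 37° = 8.77×10⁻⁵ s⁻¹
Pressure gradient: |∂P/∂n| = 700 Pa / 533000 m = 1.31×10⁻³ Pa/m
Geostrophic balance (pressure-gradient force = Coriolis force):
V_g = (1/(fρ)) |∂P/∂n| = 1.31×10⁻³ / (8.77×10⁻⁵ × 1.07) = 14.0 m/s
Converting: 14.0 m/s × 1.944 = 27.2 knots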